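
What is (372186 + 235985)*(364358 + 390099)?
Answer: 458838868147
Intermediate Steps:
(372186 + 235985)*(364358 + 390099) = 608171*754457 = 458838868147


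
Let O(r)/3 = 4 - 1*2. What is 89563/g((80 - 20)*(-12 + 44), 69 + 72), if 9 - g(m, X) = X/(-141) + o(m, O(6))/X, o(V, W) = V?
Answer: -4209461/170 ≈ -24762.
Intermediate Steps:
O(r) = 6 (O(r) = 3*(4 - 1*2) = 3*(4 - 2) = 3*2 = 6)
g(m, X) = 9 + X/141 - m/X (g(m, X) = 9 - (X/(-141) + m/X) = 9 - (X*(-1/141) + m/X) = 9 - (-X/141 + m/X) = 9 + (X/141 - m/X) = 9 + X/141 - m/X)
89563/g((80 - 20)*(-12 + 44), 69 + 72) = 89563/(9 + (69 + 72)/141 - (80 - 20)*(-12 + 44)/(69 + 72)) = 89563/(9 + (1/141)*141 - 1*60*32/141) = 89563/(9 + 1 - 1*1920*1/141) = 89563/(9 + 1 - 640/47) = 89563/(-170/47) = 89563*(-47/170) = -4209461/170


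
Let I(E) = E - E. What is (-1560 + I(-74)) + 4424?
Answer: 2864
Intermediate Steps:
I(E) = 0
(-1560 + I(-74)) + 4424 = (-1560 + 0) + 4424 = -1560 + 4424 = 2864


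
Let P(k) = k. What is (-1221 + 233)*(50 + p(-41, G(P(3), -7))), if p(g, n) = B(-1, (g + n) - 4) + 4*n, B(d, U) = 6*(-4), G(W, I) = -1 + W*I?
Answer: 61256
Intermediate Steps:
G(W, I) = -1 + I*W
B(d, U) = -24
p(g, n) = -24 + 4*n
(-1221 + 233)*(50 + p(-41, G(P(3), -7))) = (-1221 + 233)*(50 + (-24 + 4*(-1 - 7*3))) = -988*(50 + (-24 + 4*(-1 - 21))) = -988*(50 + (-24 + 4*(-22))) = -988*(50 + (-24 - 88)) = -988*(50 - 112) = -988*(-62) = 61256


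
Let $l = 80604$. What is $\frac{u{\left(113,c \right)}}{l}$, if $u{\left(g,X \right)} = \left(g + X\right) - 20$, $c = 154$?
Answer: $\frac{247}{80604} \approx 0.0030644$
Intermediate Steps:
$u{\left(g,X \right)} = -20 + X + g$ ($u{\left(g,X \right)} = \left(X + g\right) - 20 = -20 + X + g$)
$\frac{u{\left(113,c \right)}}{l} = \frac{-20 + 154 + 113}{80604} = 247 \cdot \frac{1}{80604} = \frac{247}{80604}$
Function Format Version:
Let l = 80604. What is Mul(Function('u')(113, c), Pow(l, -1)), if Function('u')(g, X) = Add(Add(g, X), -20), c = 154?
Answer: Rational(247, 80604) ≈ 0.0030644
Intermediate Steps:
Function('u')(g, X) = Add(-20, X, g) (Function('u')(g, X) = Add(Add(X, g), -20) = Add(-20, X, g))
Mul(Function('u')(113, c), Pow(l, -1)) = Mul(Add(-20, 154, 113), Pow(80604, -1)) = Mul(247, Rational(1, 80604)) = Rational(247, 80604)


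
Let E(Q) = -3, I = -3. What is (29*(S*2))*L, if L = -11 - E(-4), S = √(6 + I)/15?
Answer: -464*√3/15 ≈ -53.578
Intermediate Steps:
S = √3/15 (S = √(6 - 3)/15 = √3*(1/15) = √3/15 ≈ 0.11547)
L = -8 (L = -11 - 1*(-3) = -11 + 3 = -8)
(29*(S*2))*L = (29*((√3/15)*2))*(-8) = (29*(2*√3/15))*(-8) = (58*√3/15)*(-8) = -464*√3/15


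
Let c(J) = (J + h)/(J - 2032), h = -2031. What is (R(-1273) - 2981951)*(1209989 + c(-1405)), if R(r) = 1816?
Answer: -12393593603729915/3437 ≈ -3.6059e+12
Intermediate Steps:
c(J) = (-2031 + J)/(-2032 + J) (c(J) = (J - 2031)/(J - 2032) = (-2031 + J)/(-2032 + J))
(R(-1273) - 2981951)*(1209989 + c(-1405)) = (1816 - 2981951)*(1209989 + (-2031 - 1405)/(-2032 - 1405)) = -2980135*(1209989 - 3436/(-3437)) = -2980135*(1209989 - 1/3437*(-3436)) = -2980135*(1209989 + 3436/3437) = -2980135*4158735629/3437 = -12393593603729915/3437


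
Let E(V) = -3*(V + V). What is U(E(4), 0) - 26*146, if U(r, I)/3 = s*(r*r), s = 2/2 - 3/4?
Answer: -3364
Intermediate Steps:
s = ¼ (s = 2*(½) - 3*¼ = 1 - ¾ = ¼ ≈ 0.25000)
E(V) = -6*V
U(r, I) = 3*r²/4 (U(r, I) = 3*((r*r)/4) = 3*(r²/4) = 3*r²/4)
U(E(4), 0) - 26*146 = 3*(-6*4)²/4 - 26*146 = (¾)*(-24)² - 3796 = (¾)*576 - 3796 = 432 - 3796 = -3364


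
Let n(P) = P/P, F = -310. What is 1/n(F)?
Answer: 1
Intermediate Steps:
n(P) = 1
1/n(F) = 1/1 = 1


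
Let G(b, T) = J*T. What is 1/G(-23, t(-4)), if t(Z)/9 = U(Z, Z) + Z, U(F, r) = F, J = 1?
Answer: -1/72 ≈ -0.013889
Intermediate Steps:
t(Z) = 18*Z (t(Z) = 9*(Z + Z) = 9*(2*Z) = 18*Z)
G(b, T) = T (G(b, T) = 1*T = T)
1/G(-23, t(-4)) = 1/(18*(-4)) = 1/(-72) = -1/72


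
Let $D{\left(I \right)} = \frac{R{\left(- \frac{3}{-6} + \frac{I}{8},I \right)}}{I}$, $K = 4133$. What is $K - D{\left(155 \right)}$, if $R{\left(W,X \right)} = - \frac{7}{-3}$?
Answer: $\frac{1921838}{465} \approx 4133.0$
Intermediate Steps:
$R{\left(W,X \right)} = \frac{7}{3}$ ($R{\left(W,X \right)} = \left(-7\right) \left(- \frac{1}{3}\right) = \frac{7}{3}$)
$D{\left(I \right)} = \frac{7}{3 I}$
$K - D{\left(155 \right)} = 4133 - \frac{7}{3 \cdot 155} = 4133 - \frac{7}{3} \cdot \frac{1}{155} = 4133 - \frac{7}{465} = \frac{1921838}{465}$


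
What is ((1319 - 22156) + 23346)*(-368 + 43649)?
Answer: 108592029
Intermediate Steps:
((1319 - 22156) + 23346)*(-368 + 43649) = (-20837 + 23346)*43281 = 2509*43281 = 108592029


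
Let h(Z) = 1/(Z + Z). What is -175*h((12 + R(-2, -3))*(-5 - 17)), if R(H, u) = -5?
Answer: 25/44 ≈ 0.56818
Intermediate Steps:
h(Z) = 1/(2*Z)
-175*h((12 + R(-2, -3))*(-5 - 17)) = -175/(2*((12 - 5)*(-5 - 17))) = -175/(2*(7*(-22))) = -175/(2*(-154)) = -175*(-1)/(2*154) = -175*(-1/308) = 25/44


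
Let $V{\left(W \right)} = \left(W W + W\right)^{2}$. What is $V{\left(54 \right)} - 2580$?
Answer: $8818320$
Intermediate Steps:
$V{\left(W \right)} = \left(W + W^{2}\right)^{2}$ ($V{\left(W \right)} = \left(W^{2} + W\right)^{2} = \left(W + W^{2}\right)^{2}$)
$V{\left(54 \right)} - 2580 = 54^{2} \left(1 + 54\right)^{2} - 2580 = 2916 \cdot 55^{2} - 2580 = 2916 \cdot 3025 - 2580 = 8820900 - 2580 = 8818320$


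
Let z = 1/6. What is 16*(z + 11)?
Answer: 536/3 ≈ 178.67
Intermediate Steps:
z = 1/6 (z = 1*(1/6) = 1/6 ≈ 0.16667)
16*(z + 11) = 16*(1/6 + 11) = 16*(67/6) = 536/3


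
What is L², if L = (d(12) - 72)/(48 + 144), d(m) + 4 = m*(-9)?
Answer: 529/576 ≈ 0.91840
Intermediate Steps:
d(m) = -4 - 9*m (d(m) = -4 + m*(-9) = -4 - 9*m)
L = -23/24 (L = ((-4 - 9*12) - 72)/(48 + 144) = ((-4 - 108) - 72)/192 = (-112 - 72)*(1/192) = -184*1/192 = -23/24 ≈ -0.95833)
L² = (-23/24)² = 529/576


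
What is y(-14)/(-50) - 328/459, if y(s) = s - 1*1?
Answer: -1903/4590 ≈ -0.41460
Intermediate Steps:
y(s) = -1 + s (y(s) = s - 1 = -1 + s)
y(-14)/(-50) - 328/459 = (-1 - 14)/(-50) - 328/459 = -15*(-1/50) - 328*1/459 = 3/10 - 328/459 = -1903/4590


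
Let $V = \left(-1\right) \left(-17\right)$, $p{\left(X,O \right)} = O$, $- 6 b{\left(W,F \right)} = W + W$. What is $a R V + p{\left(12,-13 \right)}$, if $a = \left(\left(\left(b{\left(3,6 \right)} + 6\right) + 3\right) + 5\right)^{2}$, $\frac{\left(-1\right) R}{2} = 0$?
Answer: $-13$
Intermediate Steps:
$b{\left(W,F \right)} = - \frac{W}{3}$ ($b{\left(W,F \right)} = - \frac{W + W}{6} = - \frac{2 W}{6} = - \frac{W}{3}$)
$V = 17$
$R = 0$ ($R = \left(-2\right) 0 = 0$)
$a = 169$ ($a = \left(\left(\left(\left(- \frac{1}{3}\right) 3 + 6\right) + 3\right) + 5\right)^{2} = \left(\left(\left(-1 + 6\right) + 3\right) + 5\right)^{2} = \left(\left(5 + 3\right) + 5\right)^{2} = \left(8 + 5\right)^{2} = 13^{2} = 169$)
$a R V + p{\left(12,-13 \right)} = 169 \cdot 0 \cdot 17 - 13 = 169 \cdot 0 - 13 = 0 - 13 = -13$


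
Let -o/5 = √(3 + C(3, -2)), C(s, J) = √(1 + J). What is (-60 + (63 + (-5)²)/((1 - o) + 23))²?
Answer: 16*(338 + 75*√(3 + I))²/(24 + 5*√(3 + I))² ≈ 3285.6 + 13.349*I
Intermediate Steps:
o = -5*√(3 + I) (o = -5*√(3 + √(1 - 2)) = -5*√(3 + √(-1)) = -5*√(3 + I) ≈ -8.7766 - 1.4242*I)
(-60 + (63 + (-5)²)/((1 - o) + 23))² = (-60 + (63 + (-5)²)/((1 - (-5)*√(3 + I)) + 23))² = (-60 + (63 + 25)/((1 + 5*√(3 + I)) + 23))² = (-60 + 88/(24 + 5*√(3 + I)))²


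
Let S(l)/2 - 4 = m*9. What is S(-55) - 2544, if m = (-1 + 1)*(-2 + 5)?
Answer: -2536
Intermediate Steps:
m = 0 (m = 0*3 = 0)
S(l) = 8 (S(l) = 8 + 2*(0*9) = 8 + 2*0 = 8 + 0 = 8)
S(-55) - 2544 = 8 - 2544 = -2536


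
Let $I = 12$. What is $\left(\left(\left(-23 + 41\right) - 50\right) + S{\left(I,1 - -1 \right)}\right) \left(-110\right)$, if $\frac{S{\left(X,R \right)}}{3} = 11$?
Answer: $-110$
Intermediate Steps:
$S{\left(X,R \right)} = 33$ ($S{\left(X,R \right)} = 3 \cdot 11 = 33$)
$\left(\left(\left(-23 + 41\right) - 50\right) + S{\left(I,1 - -1 \right)}\right) \left(-110\right) = \left(\left(\left(-23 + 41\right) - 50\right) + 33\right) \left(-110\right) = \left(\left(18 - 50\right) + 33\right) \left(-110\right) = \left(-32 + 33\right) \left(-110\right) = 1 \left(-110\right) = -110$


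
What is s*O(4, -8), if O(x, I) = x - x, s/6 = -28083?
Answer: 0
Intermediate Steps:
s = -168498 (s = 6*(-28083) = -168498)
O(x, I) = 0
s*O(4, -8) = -168498*0 = 0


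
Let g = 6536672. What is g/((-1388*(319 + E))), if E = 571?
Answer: -817084/154415 ≈ -5.2915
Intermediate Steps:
g/((-1388*(319 + E))) = 6536672/((-1388*(319 + 571))) = 6536672/((-1388*890)) = 6536672/(-1235320) = 6536672*(-1/1235320) = -817084/154415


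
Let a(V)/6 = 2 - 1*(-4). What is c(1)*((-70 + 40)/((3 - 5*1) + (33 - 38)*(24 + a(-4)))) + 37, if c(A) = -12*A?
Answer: 5407/151 ≈ 35.808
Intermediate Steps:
a(V) = 36 (a(V) = 6*(2 - 1*(-4)) = 6*(2 + 4) = 6*6 = 36)
c(1)*((-70 + 40)/((3 - 5*1) + (33 - 38)*(24 + a(-4)))) + 37 = (-12*1)*((-70 + 40)/((3 - 5*1) + (33 - 38)*(24 + 36))) + 37 = -(-360)/((3 - 5) - 5*60) + 37 = -(-360)/(-2 - 300) + 37 = -(-360)/(-302) + 37 = -(-360)*(-1)/302 + 37 = -12*15/151 + 37 = -180/151 + 37 = 5407/151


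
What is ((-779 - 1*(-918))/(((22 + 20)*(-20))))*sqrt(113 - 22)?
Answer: -139*sqrt(91)/840 ≈ -1.5785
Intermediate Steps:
((-779 - 1*(-918))/(((22 + 20)*(-20))))*sqrt(113 - 22) = ((-779 + 918)/((42*(-20))))*sqrt(91) = (139/(-840))*sqrt(91) = (139*(-1/840))*sqrt(91) = -139*sqrt(91)/840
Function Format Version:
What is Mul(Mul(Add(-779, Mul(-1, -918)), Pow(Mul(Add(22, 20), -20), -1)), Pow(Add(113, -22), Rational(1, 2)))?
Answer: Mul(Rational(-139, 840), Pow(91, Rational(1, 2))) ≈ -1.5785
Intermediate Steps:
Mul(Mul(Add(-779, Mul(-1, -918)), Pow(Mul(Add(22, 20), -20), -1)), Pow(Add(113, -22), Rational(1, 2))) = Mul(Mul(Add(-779, 918), Pow(Mul(42, -20), -1)), Pow(91, Rational(1, 2))) = Mul(Mul(139, Pow(-840, -1)), Pow(91, Rational(1, 2))) = Mul(Mul(139, Rational(-1, 840)), Pow(91, Rational(1, 2))) = Mul(Rational(-139, 840), Pow(91, Rational(1, 2)))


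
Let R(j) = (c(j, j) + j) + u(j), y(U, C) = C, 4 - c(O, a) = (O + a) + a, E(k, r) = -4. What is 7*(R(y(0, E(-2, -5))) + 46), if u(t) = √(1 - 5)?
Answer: 406 + 14*I ≈ 406.0 + 14.0*I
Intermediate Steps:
c(O, a) = 4 - O - 2*a (c(O, a) = 4 - ((O + a) + a) = 4 - (O + 2*a) = 4 + (-O - 2*a) = 4 - O - 2*a)
u(t) = 2*I (u(t) = √(-4) = 2*I)
R(j) = 4 - 2*j + 2*I (R(j) = ((4 - j - 2*j) + j) + 2*I = ((4 - 3*j) + j) + 2*I = (4 - 2*j) + 2*I = 4 - 2*j + 2*I)
7*(R(y(0, E(-2, -5))) + 46) = 7*((4 - 2*(-4) + 2*I) + 46) = 7*((4 + 8 + 2*I) + 46) = 7*((12 + 2*I) + 46) = 7*(58 + 2*I) = 406 + 14*I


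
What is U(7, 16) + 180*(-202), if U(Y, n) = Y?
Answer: -36353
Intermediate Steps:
U(7, 16) + 180*(-202) = 7 + 180*(-202) = 7 - 36360 = -36353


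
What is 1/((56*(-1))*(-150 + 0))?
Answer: 1/8400 ≈ 0.00011905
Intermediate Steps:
1/((56*(-1))*(-150 + 0)) = 1/(-56*(-150)) = 1/8400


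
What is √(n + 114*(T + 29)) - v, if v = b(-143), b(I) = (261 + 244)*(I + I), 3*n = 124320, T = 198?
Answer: 144430 + √67318 ≈ 1.4469e+5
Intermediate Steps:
n = 41440 (n = (⅓)*124320 = 41440)
b(I) = 1010*I (b(I) = 505*(2*I) = 1010*I)
v = -144430 (v = 1010*(-143) = -144430)
√(n + 114*(T + 29)) - v = √(41440 + 114*(198 + 29)) - 1*(-144430) = √(41440 + 114*227) + 144430 = √(41440 + 25878) + 144430 = √67318 + 144430 = 144430 + √67318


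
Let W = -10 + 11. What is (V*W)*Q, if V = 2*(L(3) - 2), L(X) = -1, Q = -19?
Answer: 114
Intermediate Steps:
W = 1
V = -6 (V = 2*(-1 - 2) = 2*(-3) = -6)
(V*W)*Q = -6*1*(-19) = -6*(-19) = 114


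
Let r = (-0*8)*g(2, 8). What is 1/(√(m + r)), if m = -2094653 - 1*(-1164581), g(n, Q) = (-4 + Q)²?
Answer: -I*√232518/465036 ≈ -0.0010369*I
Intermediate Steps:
r = 0 (r = (-0*8)*(-4 + 8)² = -33*0*4² = 0*16 = 0)
m = -930072 (m = -2094653 + 1164581 = -930072)
1/(√(m + r)) = 1/(√(-930072 + 0)) = 1/(√(-930072)) = 1/(2*I*√232518) = -I*√232518/465036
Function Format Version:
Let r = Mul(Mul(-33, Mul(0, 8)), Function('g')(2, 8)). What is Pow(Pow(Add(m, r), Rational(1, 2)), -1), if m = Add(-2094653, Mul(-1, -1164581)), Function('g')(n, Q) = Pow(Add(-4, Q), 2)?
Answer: Mul(Rational(-1, 465036), I, Pow(232518, Rational(1, 2))) ≈ Mul(-0.0010369, I)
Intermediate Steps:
r = 0 (r = Mul(Mul(-33, Mul(0, 8)), Pow(Add(-4, 8), 2)) = Mul(Mul(-33, 0), Pow(4, 2)) = Mul(0, 16) = 0)
m = -930072 (m = Add(-2094653, 1164581) = -930072)
Pow(Pow(Add(m, r), Rational(1, 2)), -1) = Pow(Pow(Add(-930072, 0), Rational(1, 2)), -1) = Pow(Pow(-930072, Rational(1, 2)), -1) = Pow(Mul(2, I, Pow(232518, Rational(1, 2))), -1) = Mul(Rational(-1, 465036), I, Pow(232518, Rational(1, 2)))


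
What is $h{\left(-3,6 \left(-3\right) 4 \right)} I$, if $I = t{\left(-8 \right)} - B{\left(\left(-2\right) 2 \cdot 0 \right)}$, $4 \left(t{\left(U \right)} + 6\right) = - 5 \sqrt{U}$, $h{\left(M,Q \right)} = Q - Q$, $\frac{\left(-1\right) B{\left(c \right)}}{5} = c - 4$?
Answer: $0$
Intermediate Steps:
$B{\left(c \right)} = 20 - 5 c$ ($B{\left(c \right)} = - 5 \left(c - 4\right) = - 5 \left(-4 + c\right) = 20 - 5 c$)
$h{\left(M,Q \right)} = 0$
$t{\left(U \right)} = -6 - \frac{5 \sqrt{U}}{4}$ ($t{\left(U \right)} = -6 + \frac{\left(-5\right) \sqrt{U}}{4} = -6 - \frac{5 \sqrt{U}}{4}$)
$I = -26 - \frac{5 i \sqrt{2}}{2}$ ($I = \left(-6 - \frac{5 \sqrt{-8}}{4}\right) - \left(20 - 5 \left(-2\right) 2 \cdot 0\right) = \left(-6 - \frac{5 \cdot 2 i \sqrt{2}}{4}\right) - \left(20 - 5 \left(\left(-4\right) 0\right)\right) = \left(-6 - \frac{5 i \sqrt{2}}{2}\right) - \left(20 - 0\right) = \left(-6 - \frac{5 i \sqrt{2}}{2}\right) - \left(20 + 0\right) = \left(-6 - \frac{5 i \sqrt{2}}{2}\right) - 20 = -26 - \frac{5 i \sqrt{2}}{2} \approx -26.0 - 3.5355 i$)
$h{\left(-3,6 \left(-3\right) 4 \right)} I = 0 \left(-26 - \frac{5 i \sqrt{2}}{2}\right) = 0$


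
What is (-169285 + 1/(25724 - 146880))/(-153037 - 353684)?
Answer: 20509893461/61392289476 ≈ 0.33408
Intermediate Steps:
(-169285 + 1/(25724 - 146880))/(-153037 - 353684) = (-169285 + 1/(-121156))/(-506721) = (-169285 - 1/121156)*(-1/506721) = -20509893461/121156*(-1/506721) = 20509893461/61392289476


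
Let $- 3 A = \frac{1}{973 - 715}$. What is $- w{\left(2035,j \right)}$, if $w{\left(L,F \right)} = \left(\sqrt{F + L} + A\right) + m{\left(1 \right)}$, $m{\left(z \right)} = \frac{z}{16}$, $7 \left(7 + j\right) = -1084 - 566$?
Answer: $- \frac{379}{6192} - \frac{3 \sqrt{9758}}{7} \approx -42.397$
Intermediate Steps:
$j = - \frac{1699}{7}$ ($j = -7 + \frac{-1084 - 566}{7} = -7 + \frac{1}{7} \left(-1650\right) = -7 - \frac{1650}{7} = - \frac{1699}{7} \approx -242.71$)
$m{\left(z \right)} = \frac{z}{16}$ ($m{\left(z \right)} = z \frac{1}{16} = \frac{z}{16}$)
$A = - \frac{1}{774}$ ($A = - \frac{1}{3 \left(973 - 715\right)} = - \frac{1}{3 \cdot 258} = \left(- \frac{1}{3}\right) \frac{1}{258} = - \frac{1}{774} \approx -0.001292$)
$w{\left(L,F \right)} = \frac{379}{6192} + \sqrt{F + L}$ ($w{\left(L,F \right)} = \left(\sqrt{F + L} - \frac{1}{774}\right) + \frac{1}{16} \cdot 1 = \left(- \frac{1}{774} + \sqrt{F + L}\right) + \frac{1}{16} = \frac{379}{6192} + \sqrt{F + L}$)
$- w{\left(2035,j \right)} = - (\frac{379}{6192} + \sqrt{- \frac{1699}{7} + 2035}) = - (\frac{379}{6192} + \sqrt{\frac{12546}{7}}) = - (\frac{379}{6192} + \frac{3 \sqrt{9758}}{7}) = - \frac{379}{6192} - \frac{3 \sqrt{9758}}{7}$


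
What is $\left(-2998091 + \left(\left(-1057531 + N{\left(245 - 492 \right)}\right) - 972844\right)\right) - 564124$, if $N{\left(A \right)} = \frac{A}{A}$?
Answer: $-5592589$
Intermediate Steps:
$N{\left(A \right)} = 1$
$\left(-2998091 + \left(\left(-1057531 + N{\left(245 - 492 \right)}\right) - 972844\right)\right) - 564124 = \left(-2998091 + \left(\left(-1057531 + 1\right) - 972844\right)\right) - 564124 = \left(-2998091 - 2030374\right) - 564124 = -5028465 - 564124 = -5592589$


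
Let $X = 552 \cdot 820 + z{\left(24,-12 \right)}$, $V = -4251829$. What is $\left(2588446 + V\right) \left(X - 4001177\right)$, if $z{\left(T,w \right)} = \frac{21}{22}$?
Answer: $\frac{129856639723719}{22} \approx 5.9026 \cdot 10^{12}$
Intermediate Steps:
$z{\left(T,w \right)} = \frac{21}{22}$ ($z{\left(T,w \right)} = 21 \cdot \frac{1}{22} = \frac{21}{22}$)
$X = \frac{9958101}{22}$ ($X = 552 \cdot 820 + \frac{21}{22} = 452640 + \frac{21}{22} = \frac{9958101}{22} \approx 4.5264 \cdot 10^{5}$)
$\left(2588446 + V\right) \left(X - 4001177\right) = \left(2588446 - 4251829\right) \left(\frac{9958101}{22} - 4001177\right) = \left(-1663383\right) \left(- \frac{78067793}{22}\right) = \frac{129856639723719}{22}$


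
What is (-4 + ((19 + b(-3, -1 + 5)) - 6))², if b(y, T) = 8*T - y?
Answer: 1936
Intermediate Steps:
b(y, T) = -y + 8*T
(-4 + ((19 + b(-3, -1 + 5)) - 6))² = (-4 + ((19 + (-1*(-3) + 8*(-1 + 5))) - 6))² = (-4 + ((19 + (3 + 8*4)) - 6))² = (-4 + ((19 + (3 + 32)) - 6))² = (-4 + ((19 + 35) - 6))² = (-4 + (54 - 6))² = (-4 + 48)² = 44² = 1936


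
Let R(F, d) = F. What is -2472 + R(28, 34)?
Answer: -2444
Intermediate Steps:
-2472 + R(28, 34) = -2472 + 28 = -2444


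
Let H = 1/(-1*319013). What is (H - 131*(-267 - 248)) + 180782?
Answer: 79194020210/319013 ≈ 2.4825e+5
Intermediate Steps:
H = -1/319013 (H = 1/(-319013) = -1/319013 ≈ -3.1347e-6)
(H - 131*(-267 - 248)) + 180782 = (-1/319013 - 131*(-267 - 248)) + 180782 = (-1/319013 - 131*(-515)) + 180782 = (-1/319013 + 67465) + 180782 = 21522212044/319013 + 180782 = 79194020210/319013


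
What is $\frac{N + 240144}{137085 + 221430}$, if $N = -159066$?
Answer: $\frac{27026}{119505} \approx 0.22615$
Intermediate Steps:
$\frac{N + 240144}{137085 + 221430} = \frac{-159066 + 240144}{137085 + 221430} = \frac{81078}{358515} = 81078 \cdot \frac{1}{358515} = \frac{27026}{119505}$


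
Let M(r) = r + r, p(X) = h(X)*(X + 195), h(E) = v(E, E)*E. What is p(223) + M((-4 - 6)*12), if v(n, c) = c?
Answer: 20786482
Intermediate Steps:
h(E) = E² (h(E) = E*E = E²)
p(X) = X²*(195 + X) (p(X) = X²*(X + 195) = X²*(195 + X))
M(r) = 2*r
p(223) + M((-4 - 6)*12) = 223²*(195 + 223) + 2*((-4 - 6)*12) = 49729*418 + 2*(-10*12) = 20786722 + 2*(-120) = 20786722 - 240 = 20786482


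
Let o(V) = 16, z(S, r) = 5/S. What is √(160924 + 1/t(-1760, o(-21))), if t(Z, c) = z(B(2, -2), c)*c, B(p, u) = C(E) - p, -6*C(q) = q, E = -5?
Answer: √2317305390/120 ≈ 401.15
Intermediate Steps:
C(q) = -q/6
B(p, u) = ⅚ - p (B(p, u) = -⅙*(-5) - p = ⅚ - p)
t(Z, c) = -30*c/7 (t(Z, c) = (5/(⅚ - 1*2))*c = (5/(⅚ - 2))*c = (5/(-7/6))*c = (5*(-6/7))*c = -30*c/7)
√(160924 + 1/t(-1760, o(-21))) = √(160924 + 1/(-30/7*16)) = √(160924 + 1/(-480/7)) = √(160924 - 7/480) = √(77243513/480) = √2317305390/120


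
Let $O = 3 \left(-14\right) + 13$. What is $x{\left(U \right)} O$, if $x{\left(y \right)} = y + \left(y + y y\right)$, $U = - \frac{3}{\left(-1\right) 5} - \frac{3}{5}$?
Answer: $0$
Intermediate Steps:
$O = -29$ ($O = -42 + 13 = -29$)
$U = 0$ ($U = - \frac{3}{-5} - \frac{3}{5} = \left(-3\right) \left(- \frac{1}{5}\right) - \frac{3}{5} = \frac{3}{5} - \frac{3}{5} = 0$)
$x{\left(y \right)} = y^{2} + 2 y$ ($x{\left(y \right)} = y + \left(y + y^{2}\right) = y^{2} + 2 y$)
$x{\left(U \right)} O = 0 \left(2 + 0\right) \left(-29\right) = 0 \cdot 2 \left(-29\right) = 0 \left(-29\right) = 0$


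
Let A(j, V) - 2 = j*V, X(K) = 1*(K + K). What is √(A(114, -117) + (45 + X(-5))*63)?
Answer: I*√11131 ≈ 105.5*I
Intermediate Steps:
X(K) = 2*K (X(K) = 1*(2*K) = 2*K)
A(j, V) = 2 + V*j (A(j, V) = 2 + j*V = 2 + V*j)
√(A(114, -117) + (45 + X(-5))*63) = √((2 - 117*114) + (45 + 2*(-5))*63) = √((2 - 13338) + (45 - 10)*63) = √(-13336 + 35*63) = √(-13336 + 2205) = √(-11131) = I*√11131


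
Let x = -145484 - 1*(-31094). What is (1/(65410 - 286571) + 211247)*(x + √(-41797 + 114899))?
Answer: -5344254788452740/221161 + 46719597766*√73102/221161 ≈ -2.4107e+10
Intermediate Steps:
x = -114390 (x = -145484 + 31094 = -114390)
(1/(65410 - 286571) + 211247)*(x + √(-41797 + 114899)) = (1/(65410 - 286571) + 211247)*(-114390 + √(-41797 + 114899)) = (1/(-221161) + 211247)*(-114390 + √73102) = (-1/221161 + 211247)*(-114390 + √73102) = 46719597766*(-114390 + √73102)/221161 = -5344254788452740/221161 + 46719597766*√73102/221161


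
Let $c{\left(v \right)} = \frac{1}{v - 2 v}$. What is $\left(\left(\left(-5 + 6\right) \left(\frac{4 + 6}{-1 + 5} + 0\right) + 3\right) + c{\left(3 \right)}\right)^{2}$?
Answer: $\frac{961}{36} \approx 26.694$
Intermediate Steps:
$c{\left(v \right)} = - \frac{1}{v}$ ($c{\left(v \right)} = \frac{1}{\left(-1\right) v} = - \frac{1}{v}$)
$\left(\left(\left(-5 + 6\right) \left(\frac{4 + 6}{-1 + 5} + 0\right) + 3\right) + c{\left(3 \right)}\right)^{2} = \left(\left(\left(-5 + 6\right) \left(\frac{4 + 6}{-1 + 5} + 0\right) + 3\right) - \frac{1}{3}\right)^{2} = \left(\left(1 \left(\frac{10}{4} + 0\right) + 3\right) - \frac{1}{3}\right)^{2} = \left(\left(1 \left(10 \cdot \frac{1}{4} + 0\right) + 3\right) - \frac{1}{3}\right)^{2} = \left(\left(1 \left(\frac{5}{2} + 0\right) + 3\right) - \frac{1}{3}\right)^{2} = \left(\left(1 \cdot \frac{5}{2} + 3\right) - \frac{1}{3}\right)^{2} = \left(\left(\frac{5}{2} + 3\right) - \frac{1}{3}\right)^{2} = \left(\frac{11}{2} - \frac{1}{3}\right)^{2} = \left(\frac{31}{6}\right)^{2} = \frac{961}{36}$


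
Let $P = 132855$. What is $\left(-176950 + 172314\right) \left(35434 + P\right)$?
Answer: $-780187804$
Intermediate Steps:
$\left(-176950 + 172314\right) \left(35434 + P\right) = \left(-176950 + 172314\right) \left(35434 + 132855\right) = \left(-4636\right) 168289 = -780187804$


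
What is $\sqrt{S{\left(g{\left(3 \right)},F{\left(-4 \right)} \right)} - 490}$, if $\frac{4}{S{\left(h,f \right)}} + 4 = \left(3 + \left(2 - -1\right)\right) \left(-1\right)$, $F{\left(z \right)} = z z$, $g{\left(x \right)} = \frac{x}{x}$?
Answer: $\frac{2 i \sqrt{3065}}{5} \approx 22.145 i$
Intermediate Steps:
$g{\left(x \right)} = 1$
$F{\left(z \right)} = z^{2}$
$S{\left(h,f \right)} = - \frac{2}{5}$ ($S{\left(h,f \right)} = \frac{4}{-4 + \left(3 + \left(2 - -1\right)\right) \left(-1\right)} = \frac{4}{-4 + \left(3 + \left(2 + 1\right)\right) \left(-1\right)} = \frac{4}{-4 + \left(3 + 3\right) \left(-1\right)} = \frac{4}{-4 + 6 \left(-1\right)} = \frac{4}{-4 - 6} = \frac{4}{-10} = 4 \left(- \frac{1}{10}\right) = - \frac{2}{5}$)
$\sqrt{S{\left(g{\left(3 \right)},F{\left(-4 \right)} \right)} - 490} = \sqrt{- \frac{2}{5} - 490} = \sqrt{- \frac{2452}{5}} = \frac{2 i \sqrt{3065}}{5}$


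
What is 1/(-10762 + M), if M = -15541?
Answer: -1/26303 ≈ -3.8018e-5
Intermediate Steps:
1/(-10762 + M) = 1/(-10762 - 15541) = 1/(-26303) = -1/26303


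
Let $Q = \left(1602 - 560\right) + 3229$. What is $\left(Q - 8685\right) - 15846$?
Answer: $-20260$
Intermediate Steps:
$Q = 4271$ ($Q = 1042 + 3229 = 4271$)
$\left(Q - 8685\right) - 15846 = \left(4271 - 8685\right) - 15846 = -4414 - 15846 = -20260$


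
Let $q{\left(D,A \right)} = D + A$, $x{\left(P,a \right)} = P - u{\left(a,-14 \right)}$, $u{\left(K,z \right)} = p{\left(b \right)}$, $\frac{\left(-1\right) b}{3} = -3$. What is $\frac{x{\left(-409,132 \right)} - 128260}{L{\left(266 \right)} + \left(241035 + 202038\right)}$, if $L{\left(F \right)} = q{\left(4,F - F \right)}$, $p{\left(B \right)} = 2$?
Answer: $- \frac{128671}{443077} \approx -0.2904$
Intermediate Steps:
$b = 9$ ($b = \left(-3\right) \left(-3\right) = 9$)
$u{\left(K,z \right)} = 2$
$x{\left(P,a \right)} = -2 + P$ ($x{\left(P,a \right)} = P - 2 = -2 + P$)
$q{\left(D,A \right)} = A + D$
$L{\left(F \right)} = 4$ ($L{\left(F \right)} = \left(F - F\right) + 4 = 0 + 4 = 4$)
$\frac{x{\left(-409,132 \right)} - 128260}{L{\left(266 \right)} + \left(241035 + 202038\right)} = \frac{\left(-2 - 409\right) - 128260}{4 + \left(241035 + 202038\right)} = \frac{-411 - 128260}{4 + 443073} = - \frac{128671}{443077}$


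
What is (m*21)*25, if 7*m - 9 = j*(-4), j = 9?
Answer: -2025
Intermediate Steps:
m = -27/7 (m = 9/7 + (9*(-4))/7 = 9/7 + (⅐)*(-36) = 9/7 - 36/7 = -27/7 ≈ -3.8571)
(m*21)*25 = -27/7*21*25 = -81*25 = -2025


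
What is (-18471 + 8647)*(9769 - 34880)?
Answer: 246690464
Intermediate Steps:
(-18471 + 8647)*(9769 - 34880) = -9824*(-25111) = 246690464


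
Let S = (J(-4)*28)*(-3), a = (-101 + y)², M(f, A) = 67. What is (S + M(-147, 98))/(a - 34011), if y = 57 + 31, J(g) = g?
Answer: -403/33842 ≈ -0.011908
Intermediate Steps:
y = 88
a = 169 (a = (-101 + 88)² = (-13)² = 169)
S = 336 (S = -4*28*(-3) = -112*(-3) = 336)
(S + M(-147, 98))/(a - 34011) = (336 + 67)/(169 - 34011) = 403/(-33842) = 403*(-1/33842) = -403/33842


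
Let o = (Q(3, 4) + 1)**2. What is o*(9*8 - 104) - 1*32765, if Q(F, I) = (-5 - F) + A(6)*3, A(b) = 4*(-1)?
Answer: -44317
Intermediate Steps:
A(b) = -4
Q(F, I) = -17 - F (Q(F, I) = (-5 - F) - 4*3 = (-5 - F) - 12 = -17 - F)
o = 361 (o = ((-17 - 1*3) + 1)**2 = ((-17 - 3) + 1)**2 = (-20 + 1)**2 = (-19)**2 = 361)
o*(9*8 - 104) - 1*32765 = 361*(9*8 - 104) - 1*32765 = 361*(72 - 104) - 32765 = 361*(-32) - 32765 = -11552 - 32765 = -44317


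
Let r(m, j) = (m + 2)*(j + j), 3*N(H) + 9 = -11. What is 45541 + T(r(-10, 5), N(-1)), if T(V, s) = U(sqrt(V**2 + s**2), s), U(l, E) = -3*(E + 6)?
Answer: 45543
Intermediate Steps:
N(H) = -20/3 (N(H) = -3 + (1/3)*(-11) = -3 - 11/3 = -20/3)
r(m, j) = 2*j*(2 + m) (r(m, j) = (2 + m)*(2*j) = 2*j*(2 + m))
U(l, E) = -18 - 3*E (U(l, E) = -3*(6 + E) = -18 - 3*E)
T(V, s) = -18 - 3*s
45541 + T(r(-10, 5), N(-1)) = 45541 + (-18 - 3*(-20/3)) = 45541 + (-18 + 20) = 45541 + 2 = 45543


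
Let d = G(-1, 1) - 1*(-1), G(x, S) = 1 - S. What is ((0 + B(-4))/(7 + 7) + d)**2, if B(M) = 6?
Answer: 100/49 ≈ 2.0408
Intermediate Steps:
d = 1 (d = (1 - 1*1) - 1*(-1) = (1 - 1) + 1 = 0 + 1 = 1)
((0 + B(-4))/(7 + 7) + d)**2 = ((0 + 6)/(7 + 7) + 1)**2 = (6/14 + 1)**2 = (6*(1/14) + 1)**2 = (3/7 + 1)**2 = (10/7)**2 = 100/49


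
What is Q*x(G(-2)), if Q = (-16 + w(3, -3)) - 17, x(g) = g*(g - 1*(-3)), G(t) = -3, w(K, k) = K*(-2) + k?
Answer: 0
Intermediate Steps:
w(K, k) = k - 2*K (w(K, k) = -2*K + k = k - 2*K)
x(g) = g*(3 + g) (x(g) = g*(g + 3) = g*(3 + g))
Q = -42 (Q = (-16 + (-3 - 2*3)) - 17 = (-16 + (-3 - 6)) - 17 = (-16 - 9) - 17 = -25 - 17 = -42)
Q*x(G(-2)) = -(-126)*(3 - 3) = -(-126)*0 = -42*0 = 0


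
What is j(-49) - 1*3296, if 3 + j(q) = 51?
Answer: -3248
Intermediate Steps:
j(q) = 48 (j(q) = -3 + 51 = 48)
j(-49) - 1*3296 = 48 - 1*3296 = 48 - 3296 = -3248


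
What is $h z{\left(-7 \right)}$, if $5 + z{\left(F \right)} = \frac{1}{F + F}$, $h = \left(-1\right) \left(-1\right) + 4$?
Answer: $- \frac{355}{14} \approx -25.357$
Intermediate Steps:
$h = 5$ ($h = 1 + 4 = 5$)
$z{\left(F \right)} = -5 + \frac{1}{2 F}$ ($z{\left(F \right)} = -5 + \frac{1}{F + F} = -5 + \frac{1}{2 F}$)
$h z{\left(-7 \right)} = 5 \left(-5 + \frac{1}{2 \left(-7\right)}\right) = 5 \left(-5 + \frac{1}{2} \left(- \frac{1}{7}\right)\right) = 5 \left(-5 - \frac{1}{14}\right) = 5 \left(- \frac{71}{14}\right) = - \frac{355}{14}$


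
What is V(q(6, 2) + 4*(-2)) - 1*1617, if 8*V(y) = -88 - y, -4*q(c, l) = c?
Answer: -26029/16 ≈ -1626.8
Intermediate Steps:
q(c, l) = -c/4
V(y) = -11 - y/8 (V(y) = (-88 - y)/8 = -11 - y/8)
V(q(6, 2) + 4*(-2)) - 1*1617 = (-11 - (-1/4*6 + 4*(-2))/8) - 1*1617 = (-11 - (-3/2 - 8)/8) - 1617 = (-11 - 1/8*(-19/2)) - 1617 = (-11 + 19/16) - 1617 = -157/16 - 1617 = -26029/16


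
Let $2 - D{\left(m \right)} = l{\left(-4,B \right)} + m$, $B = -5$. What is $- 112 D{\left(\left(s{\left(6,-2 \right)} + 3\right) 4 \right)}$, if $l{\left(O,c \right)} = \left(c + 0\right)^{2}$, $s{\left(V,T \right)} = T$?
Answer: $3024$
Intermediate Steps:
$l{\left(O,c \right)} = c^{2}$
$D{\left(m \right)} = -23 - m$ ($D{\left(m \right)} = 2 - \left(\left(-5\right)^{2} + m\right) = 2 - \left(25 + m\right) = -23 - m$)
$- 112 D{\left(\left(s{\left(6,-2 \right)} + 3\right) 4 \right)} = - 112 \left(-23 - \left(-2 + 3\right) 4\right) = - 112 \left(-23 - 1 \cdot 4\right) = - 112 \left(-23 - 4\right) = \left(-112\right) \left(-27\right) = 3024$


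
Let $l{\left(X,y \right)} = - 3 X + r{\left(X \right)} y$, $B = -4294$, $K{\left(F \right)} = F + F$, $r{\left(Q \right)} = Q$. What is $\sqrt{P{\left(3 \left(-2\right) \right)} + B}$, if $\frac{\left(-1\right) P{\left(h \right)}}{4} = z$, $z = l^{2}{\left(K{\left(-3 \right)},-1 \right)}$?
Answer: $i \sqrt{6598} \approx 81.228 i$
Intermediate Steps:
$K{\left(F \right)} = 2 F$
$l{\left(X,y \right)} = - 3 X + X y$
$z = 576$ ($z = \left(2 \left(-3\right) \left(-3 - 1\right)\right)^{2} = \left(\left(-6\right) \left(-4\right)\right)^{2} = 24^{2} = 576$)
$P{\left(h \right)} = -2304$ ($P{\left(h \right)} = \left(-4\right) 576 = -2304$)
$\sqrt{P{\left(3 \left(-2\right) \right)} + B} = \sqrt{-2304 - 4294} = \sqrt{-6598} = i \sqrt{6598}$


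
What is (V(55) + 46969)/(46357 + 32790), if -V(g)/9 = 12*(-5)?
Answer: 47509/79147 ≈ 0.60026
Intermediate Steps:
V(g) = 540 (V(g) = -108*(-5) = -9*(-60) = 540)
(V(55) + 46969)/(46357 + 32790) = (540 + 46969)/(46357 + 32790) = 47509/79147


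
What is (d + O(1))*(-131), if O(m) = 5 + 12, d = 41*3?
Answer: -18340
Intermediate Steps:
d = 123
O(m) = 17
(d + O(1))*(-131) = (123 + 17)*(-131) = 140*(-131) = -18340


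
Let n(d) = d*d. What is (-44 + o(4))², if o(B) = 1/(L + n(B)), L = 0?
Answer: 494209/256 ≈ 1930.5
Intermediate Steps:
n(d) = d²
o(B) = B⁻² (o(B) = 1/(0 + B²) = 1/(B²) = B⁻²)
(-44 + o(4))² = (-44 + 4⁻²)² = (-44 + 1/16)² = (-703/16)² = 494209/256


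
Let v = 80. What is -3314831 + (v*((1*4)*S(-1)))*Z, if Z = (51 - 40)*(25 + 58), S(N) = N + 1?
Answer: -3314831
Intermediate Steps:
S(N) = 1 + N
Z = 913 (Z = 11*83 = 913)
-3314831 + (v*((1*4)*S(-1)))*Z = -3314831 + (80*((1*4)*(1 - 1)))*913 = -3314831 + (80*(4*0))*913 = -3314831 + (80*0)*913 = -3314831 + 0*913 = -3314831 + 0 = -3314831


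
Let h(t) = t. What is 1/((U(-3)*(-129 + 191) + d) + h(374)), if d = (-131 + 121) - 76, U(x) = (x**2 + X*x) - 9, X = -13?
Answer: 1/2706 ≈ 0.00036955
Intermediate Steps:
U(x) = -9 + x**2 - 13*x (U(x) = (x**2 - 13*x) - 9 = -9 + x**2 - 13*x)
d = -86 (d = -10 - 76 = -86)
1/((U(-3)*(-129 + 191) + d) + h(374)) = 1/(((-9 + (-3)**2 - 13*(-3))*(-129 + 191) - 86) + 374) = 1/(((-9 + 9 + 39)*62 - 86) + 374) = 1/((39*62 - 86) + 374) = 1/((2418 - 86) + 374) = 1/(2332 + 374) = 1/2706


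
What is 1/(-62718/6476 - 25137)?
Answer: -3238/81424965 ≈ -3.9767e-5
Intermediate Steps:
1/(-62718/6476 - 25137) = 1/(-62718*1/6476 - 25137) = 1/(-31359/3238 - 25137) = 1/(-81424965/3238) = -3238/81424965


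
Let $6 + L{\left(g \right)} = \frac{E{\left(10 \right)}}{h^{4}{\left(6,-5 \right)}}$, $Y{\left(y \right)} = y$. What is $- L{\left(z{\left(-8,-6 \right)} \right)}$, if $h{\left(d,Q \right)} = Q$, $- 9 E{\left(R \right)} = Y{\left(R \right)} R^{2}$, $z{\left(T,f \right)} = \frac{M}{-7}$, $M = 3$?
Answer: $\frac{278}{45} \approx 6.1778$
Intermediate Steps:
$z{\left(T,f \right)} = - \frac{3}{7}$ ($z{\left(T,f \right)} = \frac{3}{-7} = 3 \left(- \frac{1}{7}\right) = - \frac{3}{7}$)
$E{\left(R \right)} = - \frac{R^{3}}{9}$ ($E{\left(R \right)} = - \frac{R R^{2}}{9} = - \frac{R^{3}}{9}$)
$L{\left(g \right)} = - \frac{278}{45}$ ($L{\left(g \right)} = -6 + \frac{\left(- \frac{1}{9}\right) 10^{3}}{\left(-5\right)^{4}} = -6 + \frac{\left(- \frac{1}{9}\right) 1000}{625} = -6 - \frac{8}{45} = - \frac{278}{45}$)
$- L{\left(z{\left(-8,-6 \right)} \right)} = \left(-1\right) \left(- \frac{278}{45}\right) = \frac{278}{45}$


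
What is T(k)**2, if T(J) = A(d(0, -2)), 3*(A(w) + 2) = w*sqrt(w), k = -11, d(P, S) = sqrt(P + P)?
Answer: 4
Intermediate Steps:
d(P, S) = sqrt(2)*sqrt(P) (d(P, S) = sqrt(2*P) = sqrt(2)*sqrt(P))
A(w) = -2 + w**(3/2)/3 (A(w) = -2 + (w*sqrt(w))/3 = -2 + w**(3/2)/3)
T(J) = -2 (T(J) = -2 + (sqrt(2)*sqrt(0))**(3/2)/3 = -2 + (sqrt(2)*0)**(3/2)/3 = -2 + 0**(3/2)/3 = -2 + (1/3)*0 = -2 + 0 = -2)
T(k)**2 = (-2)**2 = 4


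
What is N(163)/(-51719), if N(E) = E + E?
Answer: -326/51719 ≈ -0.0063033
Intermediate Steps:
N(E) = 2*E
N(163)/(-51719) = (2*163)/(-51719) = 326*(-1/51719) = -326/51719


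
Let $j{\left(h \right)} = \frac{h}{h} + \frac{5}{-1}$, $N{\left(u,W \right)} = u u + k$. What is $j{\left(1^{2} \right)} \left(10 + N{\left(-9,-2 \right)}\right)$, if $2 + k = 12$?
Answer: $-404$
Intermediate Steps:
$k = 10$ ($k = -2 + 12 = 10$)
$N{\left(u,W \right)} = 10 + u^{2}$ ($N{\left(u,W \right)} = u u + 10 = u^{2} + 10 = 10 + u^{2}$)
$j{\left(h \right)} = -4$ ($j{\left(h \right)} = 1 + 5 \left(-1\right) = 1 - 5 = -4$)
$j{\left(1^{2} \right)} \left(10 + N{\left(-9,-2 \right)}\right) = - 4 \left(10 + \left(10 + \left(-9\right)^{2}\right)\right) = - 4 \left(10 + \left(10 + 81\right)\right) = - 4 \left(10 + 91\right) = \left(-4\right) 101 = -404$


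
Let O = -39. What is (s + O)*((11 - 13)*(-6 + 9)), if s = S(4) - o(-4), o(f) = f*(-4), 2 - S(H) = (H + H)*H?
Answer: 510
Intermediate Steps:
S(H) = 2 - 2*H² (S(H) = 2 - (H + H)*H = 2 - 2*H*H = 2 - 2*H²)
o(f) = -4*f
s = -46 (s = (2 - 2*4²) - (-4)*(-4) = (2 - 2*16) - 1*16 = (2 - 32) - 16 = -30 - 16 = -46)
(s + O)*((11 - 13)*(-6 + 9)) = (-46 - 39)*((11 - 13)*(-6 + 9)) = -(-170)*3 = -85*(-6) = 510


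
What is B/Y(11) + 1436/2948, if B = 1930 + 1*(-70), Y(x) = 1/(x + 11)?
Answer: 30158399/737 ≈ 40921.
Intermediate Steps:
Y(x) = 1/(11 + x)
B = 1860 (B = 1930 - 70 = 1860)
B/Y(11) + 1436/2948 = 1860/(1/(11 + 11)) + 1436/2948 = 1860/(1/22) + 1436*(1/2948) = 1860/(1/22) + 359/737 = 1860*22 + 359/737 = 40920 + 359/737 = 30158399/737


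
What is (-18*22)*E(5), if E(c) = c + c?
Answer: -3960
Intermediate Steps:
E(c) = 2*c
(-18*22)*E(5) = (-18*22)*(2*5) = -396*10 = -3960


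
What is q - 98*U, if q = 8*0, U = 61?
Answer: -5978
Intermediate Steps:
q = 0
q - 98*U = 0 - 98*61 = 0 - 5978 = -5978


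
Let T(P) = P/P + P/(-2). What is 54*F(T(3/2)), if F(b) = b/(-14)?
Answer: -27/28 ≈ -0.96429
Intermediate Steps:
T(P) = 1 - P/2 (T(P) = 1 + P*(-1/2) = 1 - P/2)
F(b) = -b/14 (F(b) = b*(-1/14) = -b/14)
54*F(T(3/2)) = 54*(-(1 - 3/(2*2))/14) = 54*(-(1 - 1/2*3/2)/14) = 54*(-(1 - 3/4)/14) = 54*(-1/14*1/4) = 54*(-1/56) = -27/28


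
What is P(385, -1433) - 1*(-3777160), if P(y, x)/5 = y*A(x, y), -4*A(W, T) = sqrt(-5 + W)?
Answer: 3777160 - 1925*I*sqrt(1438)/4 ≈ 3.7772e+6 - 18249.0*I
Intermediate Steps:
A(W, T) = -sqrt(-5 + W)/4
P(y, x) = -5*y*sqrt(-5 + x)/4 (P(y, x) = 5*(y*(-sqrt(-5 + x)/4)) = 5*(-y*sqrt(-5 + x)/4) = -5*y*sqrt(-5 + x)/4)
P(385, -1433) - 1*(-3777160) = -5/4*385*sqrt(-5 - 1433) - 1*(-3777160) = -5/4*385*sqrt(-1438) + 3777160 = -5/4*385*I*sqrt(1438) + 3777160 = -1925*I*sqrt(1438)/4 + 3777160 = 3777160 - 1925*I*sqrt(1438)/4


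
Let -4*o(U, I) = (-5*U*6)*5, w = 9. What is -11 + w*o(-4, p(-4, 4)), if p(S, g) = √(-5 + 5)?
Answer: -1361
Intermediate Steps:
p(S, g) = 0 (p(S, g) = √0 = 0)
o(U, I) = 75*U/2 (o(U, I) = --5*U*6*5/4 = -(-30*U)*5/4 = -(-75)*U/2 = 75*U/2)
-11 + w*o(-4, p(-4, 4)) = -11 + 9*((75/2)*(-4)) = -11 + 9*(-150) = -11 - 1350 = -1361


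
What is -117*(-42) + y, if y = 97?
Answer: 5011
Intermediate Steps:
-117*(-42) + y = -117*(-42) + 97 = 4914 + 97 = 5011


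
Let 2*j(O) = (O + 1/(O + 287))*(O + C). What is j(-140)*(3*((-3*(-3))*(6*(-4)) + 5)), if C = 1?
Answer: -603561491/98 ≈ -6.1588e+6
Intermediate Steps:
j(O) = (1 + O)*(O + 1/(287 + O))/2 (j(O) = ((O + 1/(O + 287))*(O + 1))/2 = ((O + 1/(287 + O))*(1 + O))/2 = ((1 + O)*(O + 1/(287 + O)))/2 = (1 + O)*(O + 1/(287 + O))/2)
j(-140)*(3*((-3*(-3))*(6*(-4)) + 5)) = ((1 + (-140)**3 + 288*(-140) + 288*(-140)**2)/(2*(287 - 140)))*(3*((-3*(-3))*(6*(-4)) + 5)) = ((1/2)*(1 - 2744000 - 40320 + 288*19600)/147)*(3*(9*(-24) + 5)) = ((1/2)*(1/147)*(1 - 2744000 - 40320 + 5644800))*(3*(-216 + 5)) = ((1/2)*(1/147)*2860481)*(3*(-211)) = (2860481/294)*(-633) = -603561491/98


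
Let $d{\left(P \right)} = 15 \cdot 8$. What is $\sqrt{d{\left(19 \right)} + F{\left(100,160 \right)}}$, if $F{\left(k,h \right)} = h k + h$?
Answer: $2 \sqrt{4070} \approx 127.59$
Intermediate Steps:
$F{\left(k,h \right)} = h + h k$
$d{\left(P \right)} = 120$
$\sqrt{d{\left(19 \right)} + F{\left(100,160 \right)}} = \sqrt{120 + 160 \left(1 + 100\right)} = \sqrt{120 + 160 \cdot 101} = \sqrt{120 + 16160} = \sqrt{16280} = 2 \sqrt{4070}$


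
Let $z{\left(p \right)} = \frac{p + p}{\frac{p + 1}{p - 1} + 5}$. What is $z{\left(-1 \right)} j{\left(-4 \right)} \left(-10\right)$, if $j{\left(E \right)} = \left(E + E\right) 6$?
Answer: $-192$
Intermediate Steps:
$j{\left(E \right)} = 12 E$ ($j{\left(E \right)} = 2 E 6 = 12 E$)
$z{\left(p \right)} = \frac{2 p}{5 + \frac{1 + p}{-1 + p}}$ ($z{\left(p \right)} = \frac{2 p}{\frac{1 + p}{-1 + p} + 5} = \frac{2 p}{5 + \frac{1 + p}{-1 + p}}$)
$z{\left(-1 \right)} j{\left(-4 \right)} \left(-10\right) = - \frac{-1 - 1}{-2 + 3 \left(-1\right)} 12 \left(-4\right) \left(-10\right) = \left(-1\right) \frac{1}{-2 - 3} \left(-2\right) \left(-48\right) \left(-10\right) = \left(-1\right) \frac{1}{-5} \left(-2\right) \left(-48\right) \left(-10\right) = \left(-1\right) \left(- \frac{1}{5}\right) \left(-2\right) \left(-48\right) \left(-10\right) = \left(- \frac{2}{5}\right) \left(-48\right) \left(-10\right) = \frac{96}{5} \left(-10\right) = -192$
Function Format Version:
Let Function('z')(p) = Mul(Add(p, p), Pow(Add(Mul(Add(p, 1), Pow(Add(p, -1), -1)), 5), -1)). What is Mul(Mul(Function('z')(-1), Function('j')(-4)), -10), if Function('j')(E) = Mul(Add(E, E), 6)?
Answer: -192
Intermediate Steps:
Function('j')(E) = Mul(12, E) (Function('j')(E) = Mul(Mul(2, E), 6) = Mul(12, E))
Function('z')(p) = Mul(2, p, Pow(Add(5, Mul(Pow(Add(-1, p), -1), Add(1, p))), -1)) (Function('z')(p) = Mul(Mul(2, p), Pow(Add(Mul(Add(1, p), Pow(Add(-1, p), -1)), 5), -1)) = Mul(Mul(2, p), Pow(Add(Mul(Pow(Add(-1, p), -1), Add(1, p)), 5), -1)) = Mul(Mul(2, p), Pow(Add(5, Mul(Pow(Add(-1, p), -1), Add(1, p))), -1)) = Mul(2, p, Pow(Add(5, Mul(Pow(Add(-1, p), -1), Add(1, p))), -1)))
Mul(Mul(Function('z')(-1), Function('j')(-4)), -10) = Mul(Mul(Mul(-1, Pow(Add(-2, Mul(3, -1)), -1), Add(-1, -1)), Mul(12, -4)), -10) = Mul(Mul(Mul(-1, Pow(Add(-2, -3), -1), -2), -48), -10) = Mul(Mul(Mul(-1, Pow(-5, -1), -2), -48), -10) = Mul(Mul(Mul(-1, Rational(-1, 5), -2), -48), -10) = Mul(Mul(Rational(-2, 5), -48), -10) = Mul(Rational(96, 5), -10) = -192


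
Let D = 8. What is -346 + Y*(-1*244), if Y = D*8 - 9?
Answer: -13766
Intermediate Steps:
Y = 55 (Y = 8*8 - 9 = 64 - 9 = 55)
-346 + Y*(-1*244) = -346 + 55*(-1*244) = -346 + 55*(-244) = -346 - 13420 = -13766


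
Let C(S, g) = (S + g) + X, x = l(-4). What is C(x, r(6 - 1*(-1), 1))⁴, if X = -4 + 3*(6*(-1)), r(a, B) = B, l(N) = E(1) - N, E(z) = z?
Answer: 65536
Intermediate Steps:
l(N) = 1 - N
x = 5 (x = 1 - 1*(-4) = 1 + 4 = 5)
X = -22 (X = -4 + 3*(-6) = -4 - 18 = -22)
C(S, g) = -22 + S + g (C(S, g) = (S + g) - 22 = -22 + S + g)
C(x, r(6 - 1*(-1), 1))⁴ = (-22 + 5 + 1)⁴ = (-16)⁴ = 65536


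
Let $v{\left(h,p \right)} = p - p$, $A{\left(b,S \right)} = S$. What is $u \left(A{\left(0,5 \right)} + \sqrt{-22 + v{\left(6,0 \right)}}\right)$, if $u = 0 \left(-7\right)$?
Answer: $0$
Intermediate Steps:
$u = 0$
$v{\left(h,p \right)} = 0$
$u \left(A{\left(0,5 \right)} + \sqrt{-22 + v{\left(6,0 \right)}}\right) = 0 \left(5 + \sqrt{-22 + 0}\right) = 0 \left(5 + \sqrt{-22}\right) = 0 \left(5 + i \sqrt{22}\right) = 0$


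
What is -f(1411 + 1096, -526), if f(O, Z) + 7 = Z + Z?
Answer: 1059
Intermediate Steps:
f(O, Z) = -7 + 2*Z (f(O, Z) = -7 + (Z + Z) = -7 + 2*Z)
-f(1411 + 1096, -526) = -(-7 + 2*(-526)) = -(-7 - 1052) = -1*(-1059) = 1059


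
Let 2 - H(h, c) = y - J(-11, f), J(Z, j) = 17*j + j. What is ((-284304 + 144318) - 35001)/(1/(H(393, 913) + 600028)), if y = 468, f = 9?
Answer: -104943903588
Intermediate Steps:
J(Z, j) = 18*j
H(h, c) = -304 (H(h, c) = 2 - (468 - 18*9) = 2 - (468 - 1*162) = 2 - (468 - 162) = 2 - 1*306 = 2 - 306 = -304)
((-284304 + 144318) - 35001)/(1/(H(393, 913) + 600028)) = ((-284304 + 144318) - 35001)/(1/(-304 + 600028)) = (-139986 - 35001)/(1/599724) = -174987/1/599724 = -174987*599724 = -104943903588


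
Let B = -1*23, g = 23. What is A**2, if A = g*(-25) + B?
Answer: 357604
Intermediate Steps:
B = -23
A = -598 (A = 23*(-25) - 23 = -575 - 23 = -598)
A**2 = (-598)**2 = 357604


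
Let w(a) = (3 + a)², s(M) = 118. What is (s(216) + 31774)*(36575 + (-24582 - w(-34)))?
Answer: 351832544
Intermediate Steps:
(s(216) + 31774)*(36575 + (-24582 - w(-34))) = (118 + 31774)*(36575 + (-24582 - (3 - 34)²)) = 31892*(36575 + (-24582 - 1*(-31)²)) = 31892*(36575 + (-24582 - 1*961)) = 31892*(36575 + (-24582 - 961)) = 31892*(36575 - 25543) = 31892*11032 = 351832544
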